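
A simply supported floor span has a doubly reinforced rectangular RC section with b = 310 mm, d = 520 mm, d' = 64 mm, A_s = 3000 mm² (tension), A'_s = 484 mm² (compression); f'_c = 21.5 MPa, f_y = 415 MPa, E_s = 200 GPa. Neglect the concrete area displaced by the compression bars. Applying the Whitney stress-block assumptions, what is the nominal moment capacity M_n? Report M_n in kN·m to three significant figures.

Assume both tension and compression steel yield.
Net tension couple steel: A_s − A'_s = 2516 mm².
a = (A_s − A'_s) f_y / (0.85 f'_c b) = 1044140/(0.85 × 21.5 × 310) = 184.31 mm.
c = a/β₁ = 184.31/0.85 = 216.84 mm; ε'_s = 0.003(c − d')/c = 0.0021 ≥ f_y/E_s = 0.0021, so compression steel does yield.
M_n = (A_s − A'_s) f_y (d − a/2) + A'_s f_y (d − d') = [1044140 × (520 − 92.155) + 200860 × (520 − 64)] × 10⁻⁶ = 446.73 + 91.59 = 538.32 kN·m.

M_n ≈ 538 kN·m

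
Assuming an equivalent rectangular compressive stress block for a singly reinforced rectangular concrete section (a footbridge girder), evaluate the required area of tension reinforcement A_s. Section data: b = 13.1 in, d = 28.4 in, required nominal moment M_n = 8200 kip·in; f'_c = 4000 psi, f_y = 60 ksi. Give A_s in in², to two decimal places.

A_s ≈ 5.54 in²

From M_n = 0.85 f'_c a b (d − a/2):
a = d − √(d² − 2M_n/(0.85 f'_c b)) = 28.4 − √(28.4² − 2 × 8200/(0.85 × 4 × 13.1)) = 7.463 in.
A_s = 0.85 f'_c a b / f_y = 0.85 × 4 × 7.463 × 13.1 / 60 = 5.540 in².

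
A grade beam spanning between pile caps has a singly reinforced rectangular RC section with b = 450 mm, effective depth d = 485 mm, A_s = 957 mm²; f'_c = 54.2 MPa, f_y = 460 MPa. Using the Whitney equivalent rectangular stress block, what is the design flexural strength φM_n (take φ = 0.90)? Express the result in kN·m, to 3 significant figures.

φM_n ≈ 188 kN·m

T = A_s f_y = 957 × 460 = 440220 N = 440.22 kN.
From C = T: a = T/(0.85 f'_c b) = 440220/(0.85 × 54.2 × 450) = 21.23 mm.
M_n = T(d − a/2) = 440.22 kN × (485 − 10.615) mm = 208.83 kN·m.
φM_n = 0.90 × 208.83 = 187.95 kN·m.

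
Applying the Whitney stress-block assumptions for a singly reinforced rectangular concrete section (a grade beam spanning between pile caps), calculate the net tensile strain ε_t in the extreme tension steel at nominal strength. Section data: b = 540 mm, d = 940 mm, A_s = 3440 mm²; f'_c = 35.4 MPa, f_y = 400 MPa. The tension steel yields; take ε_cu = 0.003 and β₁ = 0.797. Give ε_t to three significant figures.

a = A_s f_y/(0.85 f'_c b) = 84.68 mm.
β₁ = 0.797, so c = a/β₁ = 84.68/0.797 = 106.25 mm.
From the linear strain diagram with ε_cu = 0.003: ε_t = 0.003 (d − c)/c = 0.003 × (940 − 106.25)/106.25 = 0.0235.
Since ε_t ≥ 0.005, the section is tension-controlled.

ε_t ≈ 0.0235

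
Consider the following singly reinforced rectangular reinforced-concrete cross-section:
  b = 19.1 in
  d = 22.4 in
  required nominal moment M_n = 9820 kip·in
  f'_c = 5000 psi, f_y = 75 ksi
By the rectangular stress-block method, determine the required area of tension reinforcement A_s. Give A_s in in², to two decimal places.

A_s ≈ 6.80 in²

From M_n = 0.85 f'_c a b (d − a/2):
a = d − √(d² − 2M_n/(0.85 f'_c b)) = 22.4 − √(22.4² − 2 × 9820/(0.85 × 5 × 19.1)) = 6.281 in.
A_s = 0.85 f'_c a b / f_y = 0.85 × 5 × 6.281 × 19.1 / 75 = 6.798 in².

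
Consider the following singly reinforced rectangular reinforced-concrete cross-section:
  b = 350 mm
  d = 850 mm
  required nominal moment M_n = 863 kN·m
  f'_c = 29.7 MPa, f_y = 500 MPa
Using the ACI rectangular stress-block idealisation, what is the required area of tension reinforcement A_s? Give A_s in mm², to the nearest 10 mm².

With M_n = 0.85 f'_c a b (d − a/2), solve the quadratic for a:
a = d − √(d² − 2M_n/(0.85 f'_c b)) = 850 − √(850² − 2 × 863×10⁶/(0.85 × 29.7 × 350)) = 123.94 mm.
A_s = 0.85 f'_c a b / f_y = 0.85 × 29.7 × 123.94 × 350 / 500 = 2190.2 mm².

A_s ≈ 2190 mm²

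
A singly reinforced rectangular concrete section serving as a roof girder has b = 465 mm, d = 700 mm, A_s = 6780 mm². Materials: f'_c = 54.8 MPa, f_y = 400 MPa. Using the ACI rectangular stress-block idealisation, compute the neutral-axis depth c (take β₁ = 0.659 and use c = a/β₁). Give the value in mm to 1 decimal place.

T = A_s f_y = 6780 × 400 = 2712000 N = 2712 kN.
Setting C = 0.85 f'_c a b equal to T: a = 2712000/(0.85 × 54.8 × 465) = 125.209 mm.
With β₁ = 0.659, c = a/β₁ = 125.209/0.659 = 190.0 mm.

c ≈ 190.0 mm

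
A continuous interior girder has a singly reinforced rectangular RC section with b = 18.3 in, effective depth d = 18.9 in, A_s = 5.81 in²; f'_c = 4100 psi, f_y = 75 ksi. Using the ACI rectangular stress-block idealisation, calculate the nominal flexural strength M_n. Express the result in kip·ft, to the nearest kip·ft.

T = A_s f_y = 5.81 × 75 = 435.75 kips.
a = T/(0.85 f'_c b) = 435.75/(0.85 × 4.1 × 18.3) = 6.833 in.
M_n = T(d − a/2) = 435.75 × (18.9 − 3.4165) = 6746.9 kip·in = 6746.9/12 = 562.24 kip·ft.

M_n ≈ 562 kip·ft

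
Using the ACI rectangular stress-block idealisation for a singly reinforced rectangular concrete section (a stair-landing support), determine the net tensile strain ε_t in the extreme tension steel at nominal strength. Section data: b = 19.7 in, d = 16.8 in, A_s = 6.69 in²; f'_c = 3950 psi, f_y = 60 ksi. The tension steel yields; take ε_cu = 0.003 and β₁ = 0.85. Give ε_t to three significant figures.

ε_t ≈ 0.00406

a = A_s f_y/(0.85 f'_c b) = 6.069 in.
β₁ = 0.85, so c = a/β₁ = 6.069/0.85 = 7.140 in.
From the linear strain diagram with ε_cu = 0.003: ε_t = 0.003 (d − c)/c = 0.003 × (16.8 − 7.140)/7.140 = 0.00406.
ε_t is between 0.004 and 0.005 — transition zone.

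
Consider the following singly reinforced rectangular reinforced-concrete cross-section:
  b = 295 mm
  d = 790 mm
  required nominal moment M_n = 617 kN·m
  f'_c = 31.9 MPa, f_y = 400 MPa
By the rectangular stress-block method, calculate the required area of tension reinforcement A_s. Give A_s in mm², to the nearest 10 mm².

With M_n = 0.85 f'_c a b (d − a/2), solve the quadratic for a:
a = d − √(d² − 2M_n/(0.85 f'_c b)) = 790 − √(790² − 2 × 617×10⁶/(0.85 × 31.9 × 295)) = 104.56 mm.
A_s = 0.85 f'_c a b / f_y = 0.85 × 31.9 × 104.56 × 295 / 400 = 2090.9 mm².

A_s ≈ 2090 mm²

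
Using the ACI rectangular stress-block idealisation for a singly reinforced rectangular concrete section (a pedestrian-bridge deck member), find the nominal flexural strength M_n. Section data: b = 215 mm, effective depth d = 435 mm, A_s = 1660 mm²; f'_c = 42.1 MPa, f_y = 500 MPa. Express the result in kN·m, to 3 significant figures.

M_n ≈ 316 kN·m

T = A_s f_y = 1660 × 500 = 830000 N = 830 kN.
From C = T: a = T/(0.85 f'_c b) = 830000/(0.85 × 42.1 × 215) = 107.88 mm.
M_n = T(d − a/2) = 830 kN × (435 − 53.94) mm = 316.28 kN·m.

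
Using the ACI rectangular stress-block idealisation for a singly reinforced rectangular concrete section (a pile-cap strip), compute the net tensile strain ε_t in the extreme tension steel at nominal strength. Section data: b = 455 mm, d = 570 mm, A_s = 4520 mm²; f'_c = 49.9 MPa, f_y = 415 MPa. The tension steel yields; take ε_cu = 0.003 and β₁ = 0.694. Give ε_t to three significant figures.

ε_t ≈ 0.00921

a = A_s f_y/(0.85 f'_c b) = 97.20 mm.
β₁ = 0.694, so c = a/β₁ = 97.20/0.694 = 140.06 mm.
From the linear strain diagram with ε_cu = 0.003: ε_t = 0.003 (d − c)/c = 0.003 × (570 − 140.06)/140.06 = 0.00921.
Since ε_t ≥ 0.005, the section is tension-controlled.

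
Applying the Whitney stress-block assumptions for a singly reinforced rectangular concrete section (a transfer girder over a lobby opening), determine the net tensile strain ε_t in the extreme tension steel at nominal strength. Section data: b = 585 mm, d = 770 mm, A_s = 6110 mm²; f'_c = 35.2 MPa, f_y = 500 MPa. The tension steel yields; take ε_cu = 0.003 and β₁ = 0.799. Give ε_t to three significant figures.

ε_t ≈ 0.00757

a = A_s f_y/(0.85 f'_c b) = 174.54 mm.
β₁ = 0.799, so c = a/β₁ = 174.54/0.799 = 218.45 mm.
From the linear strain diagram with ε_cu = 0.003: ε_t = 0.003 (d − c)/c = 0.003 × (770 − 218.45)/218.45 = 0.00757.
Since ε_t ≥ 0.005, the section is tension-controlled.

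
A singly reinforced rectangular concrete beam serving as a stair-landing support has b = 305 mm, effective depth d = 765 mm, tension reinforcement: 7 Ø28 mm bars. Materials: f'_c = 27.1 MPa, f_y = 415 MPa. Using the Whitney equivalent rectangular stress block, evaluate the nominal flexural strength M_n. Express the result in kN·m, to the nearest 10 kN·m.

M_n ≈ 1140 kN·m

A_s = 7 × 616 = 4312 mm².
T = A_s f_y = 4312 × 415 = 1789480 N = 1789.48 kN.
From C = T: a = T/(0.85 f'_c b) = 1789480/(0.85 × 27.1 × 305) = 254.71 mm.
M_n = T(d − a/2) = 1789.48 kN × (765 − 127.355) mm = 1141.05 kN·m.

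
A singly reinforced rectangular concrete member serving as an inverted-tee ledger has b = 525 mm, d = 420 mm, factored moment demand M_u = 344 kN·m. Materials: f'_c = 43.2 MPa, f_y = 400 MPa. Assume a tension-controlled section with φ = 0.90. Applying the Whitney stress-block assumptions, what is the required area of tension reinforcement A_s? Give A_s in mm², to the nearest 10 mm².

A_s ≈ 2420 mm²

M_n = M_u/φ = 344/0.90 = 382.222 kN·m.
With M_n = 0.85 f'_c a b (d − a/2), solve the quadratic for a:
a = d − √(d² − 2M_n/(0.85 f'_c b)) = 420 − √(420² − 2 × 382.222×10⁶/(0.85 × 43.2 × 525)) = 50.21 mm.
A_s = 0.85 f'_c a b / f_y = 0.85 × 43.2 × 50.21 × 525 / 400 = 2419.9 mm².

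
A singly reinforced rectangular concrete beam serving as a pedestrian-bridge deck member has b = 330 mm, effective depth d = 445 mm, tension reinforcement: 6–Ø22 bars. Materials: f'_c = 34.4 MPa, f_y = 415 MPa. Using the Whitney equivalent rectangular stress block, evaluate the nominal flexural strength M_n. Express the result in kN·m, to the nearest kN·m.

A_s = 6 × 380 = 2280 mm².
T = A_s f_y = 2280 × 415 = 946200 N = 946.2 kN.
From C = T: a = T/(0.85 f'_c b) = 946200/(0.85 × 34.4 × 330) = 98.06 mm.
M_n = T(d − a/2) = 946.2 kN × (445 − 49.03) mm = 374.67 kN·m.

M_n ≈ 375 kN·m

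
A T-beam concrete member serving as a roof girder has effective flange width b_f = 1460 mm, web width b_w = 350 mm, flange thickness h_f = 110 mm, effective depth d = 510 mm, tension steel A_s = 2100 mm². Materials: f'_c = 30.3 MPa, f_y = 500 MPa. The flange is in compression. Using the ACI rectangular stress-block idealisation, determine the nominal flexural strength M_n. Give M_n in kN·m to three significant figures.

Tension: T = A_s f_y = 2100 × 500 = 1050000 N.
Try a within the flange: a = T/(0.85 f'_c b_f) = 1050000/(0.85 × 30.3 × 1460) = 27.92 mm.
Since a = 27.92 ≤ h_f = 110 mm, the stress block lies entirely in the flange; analyse as a rectangular beam of width b_f.
M_n = T(d − a/2) = 1050000 × (510 − 13.96) = 520.84 × 10⁶ N·mm.
M_n = 520.84 kN·m.

M_n ≈ 521 kN·m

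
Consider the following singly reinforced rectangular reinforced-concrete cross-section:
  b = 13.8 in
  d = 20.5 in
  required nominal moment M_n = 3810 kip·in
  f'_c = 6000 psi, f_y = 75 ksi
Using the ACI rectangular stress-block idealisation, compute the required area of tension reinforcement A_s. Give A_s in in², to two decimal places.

From M_n = 0.85 f'_c a b (d − a/2):
a = d − √(d² − 2M_n/(0.85 f'_c b)) = 20.5 − √(20.5² − 2 × 3810/(0.85 × 6 × 13.8)) = 2.837 in.
A_s = 0.85 f'_c a b / f_y = 0.85 × 6 × 2.837 × 13.8 / 75 = 2.662 in².

A_s ≈ 2.66 in²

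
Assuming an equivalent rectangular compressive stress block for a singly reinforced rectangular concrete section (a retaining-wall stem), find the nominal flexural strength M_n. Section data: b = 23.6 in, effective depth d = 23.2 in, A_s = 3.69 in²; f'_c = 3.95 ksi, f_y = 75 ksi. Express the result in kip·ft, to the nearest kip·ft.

T = A_s f_y = 3.69 × 75 = 276.75 kips.
a = T/(0.85 f'_c b) = 276.75/(0.85 × 3.95 × 23.6) = 3.493 in.
M_n = T(d − a/2) = 276.75 × (23.2 − 1.7465) = 5937.3 kip·in = 5937.3/12 = 494.78 kip·ft.

M_n ≈ 495 kip·ft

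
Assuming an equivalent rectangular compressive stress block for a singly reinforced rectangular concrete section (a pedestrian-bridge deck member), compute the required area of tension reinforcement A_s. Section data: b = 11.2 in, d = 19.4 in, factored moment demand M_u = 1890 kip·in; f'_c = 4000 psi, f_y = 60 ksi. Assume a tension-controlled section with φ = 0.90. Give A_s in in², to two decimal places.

M_n = M_u/φ = 1890/0.90 = 2100 kip·in.
From M_n = 0.85 f'_c a b (d − a/2):
a = d − √(d² − 2M_n/(0.85 f'_c b)) = 19.4 − √(19.4² − 2 × 2100/(0.85 × 4 × 11.2)) = 3.088 in.
A_s = 0.85 f'_c a b / f_y = 0.85 × 4 × 3.088 × 11.2 / 60 = 1.960 in².

A_s ≈ 1.96 in²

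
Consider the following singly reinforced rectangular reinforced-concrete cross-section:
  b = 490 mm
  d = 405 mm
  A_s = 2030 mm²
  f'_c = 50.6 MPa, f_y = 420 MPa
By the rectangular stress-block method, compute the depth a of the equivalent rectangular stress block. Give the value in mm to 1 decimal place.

T = A_s f_y = 2030 × 420 = 852600 N = 852.6 kN.
Setting C = 0.85 f'_c a b equal to T: a = 852600/(0.85 × 50.6 × 490) = 40.5 mm.

a ≈ 40.5 mm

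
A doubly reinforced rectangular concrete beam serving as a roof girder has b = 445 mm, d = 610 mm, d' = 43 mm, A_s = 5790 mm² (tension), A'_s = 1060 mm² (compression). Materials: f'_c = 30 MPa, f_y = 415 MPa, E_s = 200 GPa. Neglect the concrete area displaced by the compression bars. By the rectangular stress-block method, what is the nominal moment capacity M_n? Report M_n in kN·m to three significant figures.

Assume both tension and compression steel yield.
Net tension couple steel: A_s − A'_s = 4730 mm².
a = (A_s − A'_s) f_y / (0.85 f'_c b) = 1962950/(0.85 × 30 × 445) = 172.99 mm.
c = a/β₁ = 172.99/0.836 = 206.93 mm; ε'_s = 0.003(c − d')/c = 0.0024 ≥ f_y/E_s = 0.0021, so compression steel does yield.
M_n = (A_s − A'_s) f_y (d − a/2) + A'_s f_y (d − d') = [1962950 × (610 − 86.495) + 439900 × (610 − 43)] × 10⁻⁶ = 1027.61 + 249.42 = 1277.03 kN·m.

M_n ≈ 1280 kN·m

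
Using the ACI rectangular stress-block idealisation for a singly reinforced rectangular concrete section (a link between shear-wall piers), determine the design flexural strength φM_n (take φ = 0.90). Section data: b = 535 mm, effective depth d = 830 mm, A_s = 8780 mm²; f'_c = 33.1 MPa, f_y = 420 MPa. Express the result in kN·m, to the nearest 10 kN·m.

T = A_s f_y = 8780 × 420 = 3687600 N = 3687.6 kN.
From C = T: a = T/(0.85 f'_c b) = 3687600/(0.85 × 33.1 × 535) = 244.99 mm.
M_n = T(d − a/2) = 3687.6 kN × (830 − 122.495) mm = 2609.00 kN·m.
φM_n = 0.90 × 2609.00 = 2348.10 kN·m.

φM_n ≈ 2350 kN·m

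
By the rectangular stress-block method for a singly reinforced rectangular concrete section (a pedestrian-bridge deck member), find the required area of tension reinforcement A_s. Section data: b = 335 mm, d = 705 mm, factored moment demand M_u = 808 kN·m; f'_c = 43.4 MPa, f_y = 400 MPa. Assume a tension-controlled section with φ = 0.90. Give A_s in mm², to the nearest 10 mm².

A_s ≈ 3460 mm²

M_n = M_u/φ = 808/0.90 = 897.778 kN·m.
With M_n = 0.85 f'_c a b (d − a/2), solve the quadratic for a:
a = d − √(d² − 2M_n/(0.85 f'_c b)) = 705 − √(705² − 2 × 897.778×10⁶/(0.85 × 43.4 × 335)) = 111.93 mm.
A_s = 0.85 f'_c a b / f_y = 0.85 × 43.4 × 111.93 × 335 / 400 = 3458.1 mm².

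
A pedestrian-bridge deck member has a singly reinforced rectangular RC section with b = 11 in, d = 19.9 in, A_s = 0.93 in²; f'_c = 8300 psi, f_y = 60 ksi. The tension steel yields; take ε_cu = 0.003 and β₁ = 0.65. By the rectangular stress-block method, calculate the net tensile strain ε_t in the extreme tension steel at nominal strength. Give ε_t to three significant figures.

ε_t ≈ 0.0510

a = A_s f_y/(0.85 f'_c b) = 0.719 in.
β₁ = 0.65, so c = a/β₁ = 0.719/0.65 = 1.106 in.
From the linear strain diagram with ε_cu = 0.003: ε_t = 0.003 (d − c)/c = 0.003 × (19.9 − 1.106)/1.106 = 0.0510.
Since ε_t ≥ 0.005, the section is tension-controlled.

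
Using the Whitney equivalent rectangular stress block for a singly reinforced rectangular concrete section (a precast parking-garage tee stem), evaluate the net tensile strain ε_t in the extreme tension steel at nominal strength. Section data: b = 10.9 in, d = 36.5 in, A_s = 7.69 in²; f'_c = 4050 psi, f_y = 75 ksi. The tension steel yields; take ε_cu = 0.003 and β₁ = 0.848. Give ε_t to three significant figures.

ε_t ≈ 0.00304

a = A_s f_y/(0.85 f'_c b) = 15.370 in.
β₁ = 0.848, so c = a/β₁ = 15.370/0.848 = 18.125 in.
From the linear strain diagram with ε_cu = 0.003: ε_t = 0.003 (d − c)/c = 0.003 × (36.5 − 18.125)/18.125 = 0.00304.
ε_t < 0.004 — the section is over-reinforced for flexure under ACI limits.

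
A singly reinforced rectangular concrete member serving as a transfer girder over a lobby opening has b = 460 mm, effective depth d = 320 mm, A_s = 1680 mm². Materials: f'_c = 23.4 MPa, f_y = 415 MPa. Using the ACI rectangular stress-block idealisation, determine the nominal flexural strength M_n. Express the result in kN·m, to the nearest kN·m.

T = A_s f_y = 1680 × 415 = 697200 N = 697.2 kN.
From C = T: a = T/(0.85 f'_c b) = 697200/(0.85 × 23.4 × 460) = 76.20 mm.
M_n = T(d − a/2) = 697.2 kN × (320 − 38.1) mm = 196.54 kN·m.

M_n ≈ 197 kN·m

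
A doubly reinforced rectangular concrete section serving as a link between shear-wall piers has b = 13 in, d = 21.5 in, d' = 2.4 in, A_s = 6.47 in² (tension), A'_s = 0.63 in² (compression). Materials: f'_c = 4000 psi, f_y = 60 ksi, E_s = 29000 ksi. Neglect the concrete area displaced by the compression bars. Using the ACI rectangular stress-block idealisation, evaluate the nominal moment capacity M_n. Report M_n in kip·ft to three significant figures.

Assume both steels yield.
a = (A_s − A'_s) f_y/(0.85 f'_c b) = (6.47 − 0.63) × 60/(0.85 × 4 × 13) = 7.928 in.
c = a/β₁ = 7.928/0.85 = 9.327 in; ε'_s = 0.003(c − d')/c = 0.0022 ≥ ε_y = 0.0021, so the compression steel yields.
M_n = (A_s − A'_s) f_y (d − a/2) + A'_s f_y (d − d') = 350.4 × (21.5 − 3.964) + 37.8 × (21.5 − 2.4) = 6144.6 + 722.0 = 6866.6 kip·in = 6866.6/12 = 572.22 kip·ft.

M_n ≈ 572 kip·ft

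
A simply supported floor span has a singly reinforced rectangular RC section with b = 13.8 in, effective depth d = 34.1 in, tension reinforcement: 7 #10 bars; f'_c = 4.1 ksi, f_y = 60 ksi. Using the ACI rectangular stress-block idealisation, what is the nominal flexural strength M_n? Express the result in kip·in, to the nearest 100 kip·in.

M_n ≈ 15200 kip·in

A_s = 7 × 1.27 = 8.89 in².
T = A_s f_y = 8.89 × 60 = 533.4 kips.
a = T/(0.85 f'_c b) = 533.4/(0.85 × 4.1 × 13.8) = 11.091 in.
M_n = T(d − a/2) = 533.4 × (34.1 − 5.5455) = 15231.0 kip·in.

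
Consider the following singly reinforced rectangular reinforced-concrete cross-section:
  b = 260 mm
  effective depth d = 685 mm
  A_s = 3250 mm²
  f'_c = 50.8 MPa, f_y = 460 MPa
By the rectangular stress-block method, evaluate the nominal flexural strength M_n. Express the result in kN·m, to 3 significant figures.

T = A_s f_y = 3250 × 460 = 1495000 N = 1495 kN.
From C = T: a = T/(0.85 f'_c b) = 1495000/(0.85 × 50.8 × 260) = 133.16 mm.
M_n = T(d − a/2) = 1495 kN × (685 − 66.58) mm = 924.54 kN·m.

M_n ≈ 925 kN·m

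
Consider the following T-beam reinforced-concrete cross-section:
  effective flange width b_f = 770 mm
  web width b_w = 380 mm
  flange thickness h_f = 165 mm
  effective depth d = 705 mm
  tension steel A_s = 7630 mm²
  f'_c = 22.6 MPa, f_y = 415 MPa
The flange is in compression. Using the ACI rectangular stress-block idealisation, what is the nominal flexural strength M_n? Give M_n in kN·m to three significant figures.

M_n ≈ 1880 kN·m

Tension: T = A_s f_y = 7630 × 415 = 3166450 N.
Try a within the flange: a = T/(0.85 f'_c b_f) = 3166450/(0.85 × 22.6 × 770) = 214.07 mm.
a = 214.07 > h_f = 165 mm: the block extends into the web. Split into flange-overhang and web parts.
C_f = 0.85 f'_c (b_f − b_w) h_f = 0.85 × 22.6 × (770 − 380) × 165 = 1236164 N.
Remaining web compression depth: a_w = (T − C_f)/(0.85 f'_c b_w) = (3166450 − 1236164)/(0.85 × 22.6 × 380) = 264.43 mm.
M_n = C_f(d − h_f/2) + (T − C_f)(d − a_w/2) = 1236164 × (705 − 82.5) + 1930286 × (705 − 132.215) = 769.51 + 1105.64 = 1875.15 × 10⁶ N·mm.
M_n = 1875.15 kN·m.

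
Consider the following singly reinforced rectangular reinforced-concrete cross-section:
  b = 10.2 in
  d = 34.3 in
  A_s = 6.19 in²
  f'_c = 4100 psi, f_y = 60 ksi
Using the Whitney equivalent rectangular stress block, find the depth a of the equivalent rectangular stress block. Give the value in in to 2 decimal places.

T = A_s f_y = 6.19 × 60 = 371.4 kips.
a = T/(0.85 f'_c b) = 371.4/(0.85 × 4.1 × 10.2) = 10.45 in.

a ≈ 10.45 in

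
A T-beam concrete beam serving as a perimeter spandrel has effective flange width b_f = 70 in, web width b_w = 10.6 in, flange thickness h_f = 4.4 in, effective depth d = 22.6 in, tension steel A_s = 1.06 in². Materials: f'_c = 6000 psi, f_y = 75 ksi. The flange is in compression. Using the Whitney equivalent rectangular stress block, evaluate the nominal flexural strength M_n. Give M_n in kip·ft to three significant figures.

M_n ≈ 149 kip·ft

Tension: T = A_s f_y = 1.06 × 75 = 79.5 kips.
Try a within the flange: a = T/(0.85 f'_c b_f) = 79.5/(0.85 × 6 × 70) = 0.223 in.
Since a = 0.223 ≤ h_f = 4.4 in, the stress block lies entirely in the flange; analyse as a rectangular beam of width b_f.
M_n = T(d − a/2) = 79.5 × (22.6 − 0.1115) = 1787.8 kip·in.
M_n = 1787.8/12 = 148.98 kip·ft.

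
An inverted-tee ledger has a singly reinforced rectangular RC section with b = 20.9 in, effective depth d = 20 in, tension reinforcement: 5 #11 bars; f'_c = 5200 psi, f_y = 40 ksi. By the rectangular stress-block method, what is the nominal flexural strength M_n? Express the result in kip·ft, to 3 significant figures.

A_s = 5 × 1.56 = 7.8 in².
T = A_s f_y = 7.8 × 40 = 312 kips.
a = T/(0.85 f'_c b) = 312/(0.85 × 5.2 × 20.9) = 3.377 in.
M_n = T(d − a/2) = 312 × (20 − 1.6885) = 5713.2 kip·in = 5713.2/12 = 476.10 kip·ft.

M_n ≈ 476 kip·ft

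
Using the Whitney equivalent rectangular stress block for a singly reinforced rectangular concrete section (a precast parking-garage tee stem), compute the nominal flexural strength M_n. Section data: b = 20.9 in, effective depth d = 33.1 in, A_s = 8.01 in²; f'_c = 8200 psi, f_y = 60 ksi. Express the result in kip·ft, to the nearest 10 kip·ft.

M_n ≈ 1260 kip·ft

T = A_s f_y = 8.01 × 60 = 480.6 kips.
a = T/(0.85 f'_c b) = 480.6/(0.85 × 8.2 × 20.9) = 3.299 in.
M_n = T(d − a/2) = 480.6 × (33.1 − 1.6495) = 15115.1 kip·in = 15115.1/12 = 1259.59 kip·ft.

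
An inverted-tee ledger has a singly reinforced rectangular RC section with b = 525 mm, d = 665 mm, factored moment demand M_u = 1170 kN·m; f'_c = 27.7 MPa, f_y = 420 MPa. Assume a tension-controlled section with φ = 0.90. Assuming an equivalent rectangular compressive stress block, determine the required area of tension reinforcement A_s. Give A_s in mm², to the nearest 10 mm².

M_n = M_u/φ = 1170/0.90 = 1300 kN·m.
With M_n = 0.85 f'_c a b (d − a/2), solve the quadratic for a:
a = d − √(d² − 2M_n/(0.85 f'_c b)) = 665 − √(665² − 2 × 1300×10⁶/(0.85 × 27.7 × 525)) = 183.45 mm.
A_s = 0.85 f'_c a b / f_y = 0.85 × 27.7 × 183.45 × 525 / 420 = 5399.2 mm².

A_s ≈ 5400 mm²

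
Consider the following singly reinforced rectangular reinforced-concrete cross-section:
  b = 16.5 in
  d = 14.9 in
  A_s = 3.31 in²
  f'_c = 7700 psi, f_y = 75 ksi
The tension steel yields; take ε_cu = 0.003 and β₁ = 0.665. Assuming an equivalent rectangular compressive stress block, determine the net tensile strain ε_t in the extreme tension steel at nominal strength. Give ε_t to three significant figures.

a = A_s f_y/(0.85 f'_c b) = 2.299 in.
β₁ = 0.665, so c = a/β₁ = 2.299/0.665 = 3.457 in.
From the linear strain diagram with ε_cu = 0.003: ε_t = 0.003 (d − c)/c = 0.003 × (14.9 − 3.457)/3.457 = 0.00993.
Since ε_t ≥ 0.005, the section is tension-controlled.

ε_t ≈ 0.00993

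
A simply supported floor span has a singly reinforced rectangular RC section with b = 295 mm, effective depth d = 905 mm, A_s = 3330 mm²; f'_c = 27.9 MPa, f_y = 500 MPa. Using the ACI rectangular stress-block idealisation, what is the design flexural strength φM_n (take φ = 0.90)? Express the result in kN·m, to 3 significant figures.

T = A_s f_y = 3330 × 500 = 1665000 N = 1665 kN.
From C = T: a = T/(0.85 f'_c b) = 1665000/(0.85 × 27.9 × 295) = 238.00 mm.
M_n = T(d − a/2) = 1665 kN × (905 − 119) mm = 1308.69 kN·m.
φM_n = 0.90 × 1308.69 = 1177.82 kN·m.

φM_n ≈ 1180 kN·m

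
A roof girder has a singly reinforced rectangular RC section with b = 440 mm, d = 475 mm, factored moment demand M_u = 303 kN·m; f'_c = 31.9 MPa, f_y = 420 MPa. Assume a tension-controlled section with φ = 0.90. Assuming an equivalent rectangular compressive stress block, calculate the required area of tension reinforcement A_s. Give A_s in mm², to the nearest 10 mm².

A_s ≈ 1810 mm²

M_n = M_u/φ = 303/0.90 = 336.667 kN·m.
With M_n = 0.85 f'_c a b (d − a/2), solve the quadratic for a:
a = d − √(d² − 2M_n/(0.85 f'_c b)) = 475 − √(475² − 2 × 336.667×10⁶/(0.85 × 31.9 × 440)) = 63.68 mm.
A_s = 0.85 f'_c a b / f_y = 0.85 × 31.9 × 63.68 × 440 / 420 = 1808.9 mm².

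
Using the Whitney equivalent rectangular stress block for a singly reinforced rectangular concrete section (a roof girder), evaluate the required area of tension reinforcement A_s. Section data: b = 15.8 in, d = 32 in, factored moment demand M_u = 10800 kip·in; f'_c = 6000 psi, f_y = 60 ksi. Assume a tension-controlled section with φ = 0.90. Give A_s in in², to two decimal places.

M_n = M_u/φ = 10800/0.90 = 12000 kip·in.
From M_n = 0.85 f'_c a b (d − a/2):
a = d − √(d² − 2M_n/(0.85 f'_c b)) = 32 − √(32² − 2 × 12000/(0.85 × 6 × 15.8)) = 5.053 in.
A_s = 0.85 f'_c a b / f_y = 0.85 × 6 × 5.053 × 15.8 / 60 = 6.786 in².

A_s ≈ 6.79 in²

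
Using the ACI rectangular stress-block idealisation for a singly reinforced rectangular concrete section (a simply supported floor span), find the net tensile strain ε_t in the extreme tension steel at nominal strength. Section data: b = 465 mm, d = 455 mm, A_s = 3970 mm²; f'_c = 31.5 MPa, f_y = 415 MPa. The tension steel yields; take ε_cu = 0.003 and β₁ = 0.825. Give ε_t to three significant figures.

ε_t ≈ 0.00551

a = A_s f_y/(0.85 f'_c b) = 132.33 mm.
β₁ = 0.825, so c = a/β₁ = 132.33/0.825 = 160.40 mm.
From the linear strain diagram with ε_cu = 0.003: ε_t = 0.003 (d − c)/c = 0.003 × (455 − 160.40)/160.40 = 0.00551.
Since ε_t ≥ 0.005, the section is tension-controlled.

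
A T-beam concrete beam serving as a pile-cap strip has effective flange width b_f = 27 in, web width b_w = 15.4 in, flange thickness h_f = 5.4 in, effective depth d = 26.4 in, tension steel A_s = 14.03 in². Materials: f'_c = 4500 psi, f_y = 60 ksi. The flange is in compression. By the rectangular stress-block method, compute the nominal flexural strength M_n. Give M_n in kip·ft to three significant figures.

M_n ≈ 1540 kip·ft

Tension: T = A_s f_y = 14.03 × 60 = 841.8 kips.
Try a within the flange: a = T/(0.85 f'_c b_f) = 841.8/(0.85 × 4.5 × 27) = 8.151 in.
a = 8.151 > h_f = 5.4 in: the block extends into the web. Split into flange-overhang and web parts.
C_f = 0.85 f'_c (b_f − b_w) h_f = 0.85 × 4.5 × (27 − 15.4) × 5.4 = 239.6 kips.
Remaining web compression depth: a_w = (T − C_f)/(0.85 f'_c b_w) = (841.8 − 239.6)/(0.85 × 4.5 × 15.4) = 10.223 in.
M_n = C_f(d − h_f/2) + (T − C_f)(d − a_w/2) = 239.6 × (26.4 − 2.7) + 602.2 × (26.4 − 5.1115) = 5678.5 + 12819.9 = 18498.4 kip·in.
M_n = 18498.4/12 = 1541.53 kip·ft.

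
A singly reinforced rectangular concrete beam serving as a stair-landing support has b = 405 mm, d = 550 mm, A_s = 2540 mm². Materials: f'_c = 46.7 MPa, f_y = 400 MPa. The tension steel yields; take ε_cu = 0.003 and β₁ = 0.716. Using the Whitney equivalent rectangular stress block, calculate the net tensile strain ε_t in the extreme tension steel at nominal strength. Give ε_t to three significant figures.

ε_t ≈ 0.0157

a = A_s f_y/(0.85 f'_c b) = 63.20 mm.
β₁ = 0.716, so c = a/β₁ = 63.20/0.716 = 88.27 mm.
From the linear strain diagram with ε_cu = 0.003: ε_t = 0.003 (d − c)/c = 0.003 × (550 − 88.27)/88.27 = 0.0157.
Since ε_t ≥ 0.005, the section is tension-controlled.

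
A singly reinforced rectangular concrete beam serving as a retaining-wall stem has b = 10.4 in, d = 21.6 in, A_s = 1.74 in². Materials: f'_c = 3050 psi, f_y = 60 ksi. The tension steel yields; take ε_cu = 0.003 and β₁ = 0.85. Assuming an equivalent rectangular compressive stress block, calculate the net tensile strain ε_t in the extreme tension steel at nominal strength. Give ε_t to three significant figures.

ε_t ≈ 0.0112

a = A_s f_y/(0.85 f'_c b) = 3.872 in.
β₁ = 0.85, so c = a/β₁ = 3.872/0.85 = 4.555 in.
From the linear strain diagram with ε_cu = 0.003: ε_t = 0.003 (d − c)/c = 0.003 × (21.6 − 4.555)/4.555 = 0.0112.
Since ε_t ≥ 0.005, the section is tension-controlled.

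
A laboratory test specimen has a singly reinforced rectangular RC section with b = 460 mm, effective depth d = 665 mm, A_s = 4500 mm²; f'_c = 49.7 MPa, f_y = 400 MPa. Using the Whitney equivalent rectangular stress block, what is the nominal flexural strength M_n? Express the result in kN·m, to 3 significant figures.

M_n ≈ 1110 kN·m

T = A_s f_y = 4500 × 400 = 1800000 N = 1800 kN.
From C = T: a = T/(0.85 f'_c b) = 1800000/(0.85 × 49.7 × 460) = 92.63 mm.
M_n = T(d − a/2) = 1800 kN × (665 − 46.315) mm = 1113.63 kN·m.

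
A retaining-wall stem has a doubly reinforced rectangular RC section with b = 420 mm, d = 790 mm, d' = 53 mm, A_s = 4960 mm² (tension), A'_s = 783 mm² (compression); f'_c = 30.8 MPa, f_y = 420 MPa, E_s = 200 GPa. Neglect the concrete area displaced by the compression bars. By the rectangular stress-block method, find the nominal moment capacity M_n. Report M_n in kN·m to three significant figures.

Assume both tension and compression steel yield.
Net tension couple steel: A_s − A'_s = 4177 mm².
a = (A_s − A'_s) f_y / (0.85 f'_c b) = 1754340/(0.85 × 30.8 × 420) = 159.55 mm.
c = a/β₁ = 159.55/0.83 = 192.23 mm; ε'_s = 0.003(c − d')/c = 0.0022 ≥ f_y/E_s = 0.0021, so compression steel does yield.
M_n = (A_s − A'_s) f_y (d − a/2) + A'_s f_y (d − d') = [1754340 × (790 − 79.775) + 328860 × (790 − 53)] × 10⁻⁶ = 1245.98 + 242.37 = 1488.35 kN·m.

M_n ≈ 1490 kN·m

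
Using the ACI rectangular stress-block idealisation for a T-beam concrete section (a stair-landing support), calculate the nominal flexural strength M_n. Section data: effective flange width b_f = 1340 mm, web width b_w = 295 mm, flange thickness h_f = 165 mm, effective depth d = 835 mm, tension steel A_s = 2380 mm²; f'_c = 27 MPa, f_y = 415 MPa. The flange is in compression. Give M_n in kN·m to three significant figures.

M_n ≈ 809 kN·m

Tension: T = A_s f_y = 2380 × 415 = 987700 N.
Try a within the flange: a = T/(0.85 f'_c b_f) = 987700/(0.85 × 27 × 1340) = 32.12 mm.
Since a = 32.12 ≤ h_f = 165 mm, the stress block lies entirely in the flange; analyse as a rectangular beam of width b_f.
M_n = T(d − a/2) = 987700 × (835 − 16.06) = 808.87 × 10⁶ N·mm.
M_n = 808.87 kN·m.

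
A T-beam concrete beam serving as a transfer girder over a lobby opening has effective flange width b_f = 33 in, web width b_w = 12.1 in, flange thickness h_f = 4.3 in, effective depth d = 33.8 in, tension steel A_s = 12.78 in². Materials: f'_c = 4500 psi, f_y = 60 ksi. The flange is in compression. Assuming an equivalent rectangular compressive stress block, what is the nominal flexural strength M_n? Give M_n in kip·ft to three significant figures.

Tension: T = A_s f_y = 12.78 × 60 = 766.8 kips.
Try a within the flange: a = T/(0.85 f'_c b_f) = 766.8/(0.85 × 4.5 × 33) = 6.075 in.
a = 6.075 > h_f = 4.3 in: the block extends into the web. Split into flange-overhang and web parts.
C_f = 0.85 f'_c (b_f − b_w) h_f = 0.85 × 4.5 × (33 − 12.1) × 4.3 = 343.8 kips.
Remaining web compression depth: a_w = (T − C_f)/(0.85 f'_c b_w) = (766.8 − 343.8)/(0.85 × 4.5 × 12.1) = 9.140 in.
M_n = C_f(d − h_f/2) + (T − C_f)(d − a_w/2) = 343.8 × (33.8 − 2.15) + 423 × (33.8 − 4.57) = 10881.3 + 12364.3 = 23245.6 kip·in.
M_n = 23245.6/12 = 1937.13 kip·ft.

M_n ≈ 1940 kip·ft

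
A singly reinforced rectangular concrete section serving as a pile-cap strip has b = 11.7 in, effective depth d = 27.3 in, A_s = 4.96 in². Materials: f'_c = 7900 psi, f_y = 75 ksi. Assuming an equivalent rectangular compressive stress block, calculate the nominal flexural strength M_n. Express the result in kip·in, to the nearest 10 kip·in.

M_n ≈ 9270 kip·in

T = A_s f_y = 4.96 × 75 = 372 kips.
a = T/(0.85 f'_c b) = 372/(0.85 × 7.9 × 11.7) = 4.735 in.
M_n = T(d − a/2) = 372 × (27.3 − 2.3675) = 9274.9 kip·in.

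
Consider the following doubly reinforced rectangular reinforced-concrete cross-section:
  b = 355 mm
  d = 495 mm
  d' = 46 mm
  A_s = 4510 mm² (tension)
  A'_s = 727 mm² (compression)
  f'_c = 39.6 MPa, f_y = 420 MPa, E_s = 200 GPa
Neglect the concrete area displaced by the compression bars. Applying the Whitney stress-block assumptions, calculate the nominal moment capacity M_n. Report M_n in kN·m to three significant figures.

M_n ≈ 818 kN·m

Assume both tension and compression steel yield.
Net tension couple steel: A_s − A'_s = 3783 mm².
a = (A_s − A'_s) f_y / (0.85 f'_c b) = 1588860/(0.85 × 39.6 × 355) = 132.97 mm.
c = a/β₁ = 132.97/0.767 = 173.36 mm; ε'_s = 0.003(c − d')/c = 0.0022 ≥ f_y/E_s = 0.0021, so compression steel does yield.
M_n = (A_s − A'_s) f_y (d − a/2) + A'_s f_y (d − d') = [1588860 × (495 − 66.485) + 305340 × (495 − 46)] × 10⁻⁶ = 680.85 + 137.10 = 817.95 kN·m.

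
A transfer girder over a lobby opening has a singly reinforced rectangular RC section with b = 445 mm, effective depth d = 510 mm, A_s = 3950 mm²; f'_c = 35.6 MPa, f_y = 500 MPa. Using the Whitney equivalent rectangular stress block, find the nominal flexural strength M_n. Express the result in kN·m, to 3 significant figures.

M_n ≈ 862 kN·m

T = A_s f_y = 3950 × 500 = 1975000 N = 1975 kN.
From C = T: a = T/(0.85 f'_c b) = 1975000/(0.85 × 35.6 × 445) = 146.67 mm.
M_n = T(d − a/2) = 1975 kN × (510 − 73.335) mm = 862.41 kN·m.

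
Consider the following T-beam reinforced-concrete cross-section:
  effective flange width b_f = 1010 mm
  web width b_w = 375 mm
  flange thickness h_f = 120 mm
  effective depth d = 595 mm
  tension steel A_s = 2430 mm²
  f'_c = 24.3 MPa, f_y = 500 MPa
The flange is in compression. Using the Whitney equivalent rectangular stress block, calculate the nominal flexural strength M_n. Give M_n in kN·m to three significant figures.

Tension: T = A_s f_y = 2430 × 500 = 1215000 N.
Try a within the flange: a = T/(0.85 f'_c b_f) = 1215000/(0.85 × 24.3 × 1010) = 58.24 mm.
Since a = 58.24 ≤ h_f = 120 mm, the stress block lies entirely in the flange; analyse as a rectangular beam of width b_f.
M_n = T(d − a/2) = 1215000 × (595 − 29.12) = 687.54 × 10⁶ N·mm.
M_n = 687.54 kN·m.

M_n ≈ 688 kN·m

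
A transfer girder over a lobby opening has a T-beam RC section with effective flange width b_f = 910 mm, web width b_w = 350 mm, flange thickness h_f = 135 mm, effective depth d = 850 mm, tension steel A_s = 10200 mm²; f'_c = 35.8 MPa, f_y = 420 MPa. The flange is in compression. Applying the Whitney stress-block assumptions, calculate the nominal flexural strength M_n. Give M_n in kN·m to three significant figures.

Tension: T = A_s f_y = 10200 × 420 = 4284000 N.
Try a within the flange: a = T/(0.85 f'_c b_f) = 4284000/(0.85 × 35.8 × 910) = 154.71 mm.
a = 154.71 > h_f = 135 mm: the block extends into the web. Split into flange-overhang and web parts.
C_f = 0.85 f'_c (b_f − b_w) h_f = 0.85 × 35.8 × (910 − 350) × 135 = 2300508 N.
Remaining web compression depth: a_w = (T − C_f)/(0.85 f'_c b_w) = (4284000 − 2300508)/(0.85 × 35.8 × 350) = 186.23 mm.
M_n = C_f(d − h_f/2) + (T − C_f)(d − a_w/2) = 2300508 × (850 − 67.5) + 1983492 × (850 − 93.115) = 1800.15 + 1501.28 = 3301.43 × 10⁶ N·mm.
M_n = 3301.43 kN·m.

M_n ≈ 3300 kN·m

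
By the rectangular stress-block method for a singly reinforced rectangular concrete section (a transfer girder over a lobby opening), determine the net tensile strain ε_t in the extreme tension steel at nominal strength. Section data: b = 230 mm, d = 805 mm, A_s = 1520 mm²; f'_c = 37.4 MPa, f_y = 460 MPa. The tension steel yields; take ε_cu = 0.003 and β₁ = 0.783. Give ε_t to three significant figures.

a = A_s f_y/(0.85 f'_c b) = 95.63 mm.
β₁ = 0.783, so c = a/β₁ = 95.63/0.783 = 122.13 mm.
From the linear strain diagram with ε_cu = 0.003: ε_t = 0.003 (d − c)/c = 0.003 × (805 − 122.13)/122.13 = 0.0168.
Since ε_t ≥ 0.005, the section is tension-controlled.

ε_t ≈ 0.0168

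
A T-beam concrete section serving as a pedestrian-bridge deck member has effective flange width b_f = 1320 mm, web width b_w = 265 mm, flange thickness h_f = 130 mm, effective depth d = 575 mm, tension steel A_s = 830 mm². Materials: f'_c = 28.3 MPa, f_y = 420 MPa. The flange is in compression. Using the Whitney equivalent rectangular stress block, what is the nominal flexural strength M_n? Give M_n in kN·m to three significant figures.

M_n ≈ 199 kN·m

Tension: T = A_s f_y = 830 × 420 = 348600 N.
Try a within the flange: a = T/(0.85 f'_c b_f) = 348600/(0.85 × 28.3 × 1320) = 10.98 mm.
Since a = 10.98 ≤ h_f = 130 mm, the stress block lies entirely in the flange; analyse as a rectangular beam of width b_f.
M_n = T(d − a/2) = 348600 × (575 − 5.49) = 198.53 × 10⁶ N·mm.
M_n = 198.53 kN·m.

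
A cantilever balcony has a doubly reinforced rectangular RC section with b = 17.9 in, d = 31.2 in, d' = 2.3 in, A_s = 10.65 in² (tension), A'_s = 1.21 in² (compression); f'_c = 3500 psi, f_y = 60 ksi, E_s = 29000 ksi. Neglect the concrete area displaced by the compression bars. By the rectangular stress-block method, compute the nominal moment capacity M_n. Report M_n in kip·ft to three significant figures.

Assume both steels yield.
a = (A_s − A'_s) f_y/(0.85 f'_c b) = (10.65 − 1.21) × 60/(0.85 × 3.5 × 17.9) = 10.636 in.
c = a/β₁ = 10.636/0.85 = 12.513 in; ε'_s = 0.003(c − d')/c = 0.0024 ≥ ε_y = 0.0021, so the compression steel yields.
M_n = (A_s − A'_s) f_y (d − a/2) + A'_s f_y (d − d') = 566.4 × (31.2 − 5.318) + 72.6 × (31.2 − 2.3) = 14659.6 + 2098.1 = 16757.7 kip·in = 16757.7/12 = 1396.48 kip·ft.

M_n ≈ 1400 kip·ft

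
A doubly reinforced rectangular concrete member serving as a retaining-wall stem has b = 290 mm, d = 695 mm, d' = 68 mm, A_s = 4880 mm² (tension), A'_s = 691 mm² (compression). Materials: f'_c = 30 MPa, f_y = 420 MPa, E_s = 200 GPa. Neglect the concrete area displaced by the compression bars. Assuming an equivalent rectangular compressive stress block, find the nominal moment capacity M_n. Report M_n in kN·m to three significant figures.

Assume both tension and compression steel yield.
Net tension couple steel: A_s − A'_s = 4189 mm².
a = (A_s − A'_s) f_y / (0.85 f'_c b) = 1759380/(0.85 × 30 × 290) = 237.91 mm.
c = a/β₁ = 237.91/0.836 = 284.58 mm; ε'_s = 0.003(c − d')/c = 0.0023 ≥ f_y/E_s = 0.0021, so compression steel does yield.
M_n = (A_s − A'_s) f_y (d − a/2) + A'_s f_y (d − d') = [1759380 × (695 − 118.955) + 290220 × (695 − 68)] × 10⁻⁶ = 1013.48 + 181.97 = 1195.45 kN·m.

M_n ≈ 1200 kN·m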